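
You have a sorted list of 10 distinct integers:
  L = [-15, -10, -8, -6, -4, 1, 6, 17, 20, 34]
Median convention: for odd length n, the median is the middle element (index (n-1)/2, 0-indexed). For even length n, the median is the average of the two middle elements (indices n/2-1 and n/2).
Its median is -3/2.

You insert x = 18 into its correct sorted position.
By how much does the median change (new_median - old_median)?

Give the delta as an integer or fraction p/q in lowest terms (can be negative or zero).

Answer: 5/2

Derivation:
Old median = -3/2
After inserting x = 18: new sorted = [-15, -10, -8, -6, -4, 1, 6, 17, 18, 20, 34]
New median = 1
Delta = 1 - -3/2 = 5/2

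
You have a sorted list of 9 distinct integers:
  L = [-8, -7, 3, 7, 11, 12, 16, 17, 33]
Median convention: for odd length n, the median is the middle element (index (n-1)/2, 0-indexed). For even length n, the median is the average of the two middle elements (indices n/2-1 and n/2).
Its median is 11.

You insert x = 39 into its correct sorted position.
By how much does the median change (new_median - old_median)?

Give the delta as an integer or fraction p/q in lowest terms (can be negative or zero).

Answer: 1/2

Derivation:
Old median = 11
After inserting x = 39: new sorted = [-8, -7, 3, 7, 11, 12, 16, 17, 33, 39]
New median = 23/2
Delta = 23/2 - 11 = 1/2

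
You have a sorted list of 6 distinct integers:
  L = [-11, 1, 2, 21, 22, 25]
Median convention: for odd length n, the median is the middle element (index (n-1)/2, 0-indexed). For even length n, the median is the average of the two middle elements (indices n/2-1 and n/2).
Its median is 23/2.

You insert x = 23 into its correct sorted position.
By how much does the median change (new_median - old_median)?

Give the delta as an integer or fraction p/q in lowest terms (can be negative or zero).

Old median = 23/2
After inserting x = 23: new sorted = [-11, 1, 2, 21, 22, 23, 25]
New median = 21
Delta = 21 - 23/2 = 19/2

Answer: 19/2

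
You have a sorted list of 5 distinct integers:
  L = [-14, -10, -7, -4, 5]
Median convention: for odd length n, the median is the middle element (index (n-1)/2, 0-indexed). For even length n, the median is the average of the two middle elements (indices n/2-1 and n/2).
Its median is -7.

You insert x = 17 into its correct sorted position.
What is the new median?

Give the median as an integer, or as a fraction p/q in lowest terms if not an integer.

Answer: -11/2

Derivation:
Old list (sorted, length 5): [-14, -10, -7, -4, 5]
Old median = -7
Insert x = 17
Old length odd (5). Middle was index 2 = -7.
New length even (6). New median = avg of two middle elements.
x = 17: 5 elements are < x, 0 elements are > x.
New sorted list: [-14, -10, -7, -4, 5, 17]
New median = -11/2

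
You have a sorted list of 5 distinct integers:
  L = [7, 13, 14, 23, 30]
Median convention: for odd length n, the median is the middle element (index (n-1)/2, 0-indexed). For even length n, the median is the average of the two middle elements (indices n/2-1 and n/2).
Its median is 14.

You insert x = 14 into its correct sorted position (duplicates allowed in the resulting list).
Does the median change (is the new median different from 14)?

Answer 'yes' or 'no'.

Old median = 14
Insert x = 14
New median = 14
Changed? no

Answer: no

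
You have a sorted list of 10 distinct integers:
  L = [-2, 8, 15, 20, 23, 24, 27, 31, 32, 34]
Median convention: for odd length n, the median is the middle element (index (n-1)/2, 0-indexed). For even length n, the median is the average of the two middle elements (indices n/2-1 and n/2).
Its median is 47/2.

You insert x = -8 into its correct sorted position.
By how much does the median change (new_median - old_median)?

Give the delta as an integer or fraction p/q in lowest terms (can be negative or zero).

Answer: -1/2

Derivation:
Old median = 47/2
After inserting x = -8: new sorted = [-8, -2, 8, 15, 20, 23, 24, 27, 31, 32, 34]
New median = 23
Delta = 23 - 47/2 = -1/2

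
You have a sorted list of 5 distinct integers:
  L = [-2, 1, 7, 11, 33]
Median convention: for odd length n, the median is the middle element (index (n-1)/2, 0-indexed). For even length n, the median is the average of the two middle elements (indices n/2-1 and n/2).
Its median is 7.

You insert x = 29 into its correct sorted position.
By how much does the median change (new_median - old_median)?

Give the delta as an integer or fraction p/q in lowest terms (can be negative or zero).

Answer: 2

Derivation:
Old median = 7
After inserting x = 29: new sorted = [-2, 1, 7, 11, 29, 33]
New median = 9
Delta = 9 - 7 = 2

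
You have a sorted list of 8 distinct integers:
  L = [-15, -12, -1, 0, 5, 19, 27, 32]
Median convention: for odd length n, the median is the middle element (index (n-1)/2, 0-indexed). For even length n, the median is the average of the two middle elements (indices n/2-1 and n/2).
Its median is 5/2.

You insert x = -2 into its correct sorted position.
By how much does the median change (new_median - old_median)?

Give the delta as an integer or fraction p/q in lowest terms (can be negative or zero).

Old median = 5/2
After inserting x = -2: new sorted = [-15, -12, -2, -1, 0, 5, 19, 27, 32]
New median = 0
Delta = 0 - 5/2 = -5/2

Answer: -5/2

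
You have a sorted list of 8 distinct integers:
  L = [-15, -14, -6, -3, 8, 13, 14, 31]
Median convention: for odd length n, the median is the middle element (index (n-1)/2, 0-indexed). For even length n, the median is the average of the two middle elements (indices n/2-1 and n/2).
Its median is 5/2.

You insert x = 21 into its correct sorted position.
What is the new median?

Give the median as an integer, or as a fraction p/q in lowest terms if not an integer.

Answer: 8

Derivation:
Old list (sorted, length 8): [-15, -14, -6, -3, 8, 13, 14, 31]
Old median = 5/2
Insert x = 21
Old length even (8). Middle pair: indices 3,4 = -3,8.
New length odd (9). New median = single middle element.
x = 21: 7 elements are < x, 1 elements are > x.
New sorted list: [-15, -14, -6, -3, 8, 13, 14, 21, 31]
New median = 8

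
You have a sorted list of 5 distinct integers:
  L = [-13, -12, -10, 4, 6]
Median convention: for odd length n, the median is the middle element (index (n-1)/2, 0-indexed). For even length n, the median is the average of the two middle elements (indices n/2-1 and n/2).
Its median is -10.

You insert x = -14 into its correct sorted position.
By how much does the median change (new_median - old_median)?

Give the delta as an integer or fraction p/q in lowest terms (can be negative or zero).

Old median = -10
After inserting x = -14: new sorted = [-14, -13, -12, -10, 4, 6]
New median = -11
Delta = -11 - -10 = -1

Answer: -1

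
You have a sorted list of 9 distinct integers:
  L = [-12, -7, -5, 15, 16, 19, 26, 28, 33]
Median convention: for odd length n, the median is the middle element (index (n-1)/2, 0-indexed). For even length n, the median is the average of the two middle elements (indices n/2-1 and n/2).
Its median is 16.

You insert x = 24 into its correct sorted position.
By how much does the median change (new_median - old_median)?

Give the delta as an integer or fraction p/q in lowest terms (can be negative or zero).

Answer: 3/2

Derivation:
Old median = 16
After inserting x = 24: new sorted = [-12, -7, -5, 15, 16, 19, 24, 26, 28, 33]
New median = 35/2
Delta = 35/2 - 16 = 3/2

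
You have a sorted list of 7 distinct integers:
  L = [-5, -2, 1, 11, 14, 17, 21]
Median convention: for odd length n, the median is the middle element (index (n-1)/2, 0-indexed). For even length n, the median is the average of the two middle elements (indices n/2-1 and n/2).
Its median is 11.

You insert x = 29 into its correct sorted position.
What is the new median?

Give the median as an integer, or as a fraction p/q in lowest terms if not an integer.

Old list (sorted, length 7): [-5, -2, 1, 11, 14, 17, 21]
Old median = 11
Insert x = 29
Old length odd (7). Middle was index 3 = 11.
New length even (8). New median = avg of two middle elements.
x = 29: 7 elements are < x, 0 elements are > x.
New sorted list: [-5, -2, 1, 11, 14, 17, 21, 29]
New median = 25/2

Answer: 25/2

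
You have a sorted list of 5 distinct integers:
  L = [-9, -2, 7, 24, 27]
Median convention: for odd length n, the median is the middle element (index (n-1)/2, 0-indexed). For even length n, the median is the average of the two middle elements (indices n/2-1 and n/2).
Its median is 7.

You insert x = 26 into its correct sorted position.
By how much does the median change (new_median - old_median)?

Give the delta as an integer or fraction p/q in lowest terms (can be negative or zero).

Old median = 7
After inserting x = 26: new sorted = [-9, -2, 7, 24, 26, 27]
New median = 31/2
Delta = 31/2 - 7 = 17/2

Answer: 17/2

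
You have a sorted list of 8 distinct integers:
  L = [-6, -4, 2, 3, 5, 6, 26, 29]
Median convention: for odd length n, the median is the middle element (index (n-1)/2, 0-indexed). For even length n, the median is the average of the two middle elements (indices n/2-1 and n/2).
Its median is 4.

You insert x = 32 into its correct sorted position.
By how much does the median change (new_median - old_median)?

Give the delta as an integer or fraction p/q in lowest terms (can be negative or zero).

Old median = 4
After inserting x = 32: new sorted = [-6, -4, 2, 3, 5, 6, 26, 29, 32]
New median = 5
Delta = 5 - 4 = 1

Answer: 1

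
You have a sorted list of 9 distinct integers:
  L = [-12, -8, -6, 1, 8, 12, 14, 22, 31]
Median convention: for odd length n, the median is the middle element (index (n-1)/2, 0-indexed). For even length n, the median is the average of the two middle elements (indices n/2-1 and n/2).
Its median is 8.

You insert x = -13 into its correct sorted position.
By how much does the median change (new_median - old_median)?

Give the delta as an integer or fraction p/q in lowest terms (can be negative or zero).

Old median = 8
After inserting x = -13: new sorted = [-13, -12, -8, -6, 1, 8, 12, 14, 22, 31]
New median = 9/2
Delta = 9/2 - 8 = -7/2

Answer: -7/2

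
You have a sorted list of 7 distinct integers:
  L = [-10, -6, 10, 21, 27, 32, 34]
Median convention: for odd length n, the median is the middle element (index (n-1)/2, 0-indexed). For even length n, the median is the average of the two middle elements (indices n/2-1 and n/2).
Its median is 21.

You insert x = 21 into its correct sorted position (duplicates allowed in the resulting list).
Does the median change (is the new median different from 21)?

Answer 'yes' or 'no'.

Answer: no

Derivation:
Old median = 21
Insert x = 21
New median = 21
Changed? no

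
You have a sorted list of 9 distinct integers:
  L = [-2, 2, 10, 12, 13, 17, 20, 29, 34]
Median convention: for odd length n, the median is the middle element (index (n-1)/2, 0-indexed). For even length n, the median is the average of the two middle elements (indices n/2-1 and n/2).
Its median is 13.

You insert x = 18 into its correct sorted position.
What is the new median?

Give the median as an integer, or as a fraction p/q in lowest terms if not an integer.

Old list (sorted, length 9): [-2, 2, 10, 12, 13, 17, 20, 29, 34]
Old median = 13
Insert x = 18
Old length odd (9). Middle was index 4 = 13.
New length even (10). New median = avg of two middle elements.
x = 18: 6 elements are < x, 3 elements are > x.
New sorted list: [-2, 2, 10, 12, 13, 17, 18, 20, 29, 34]
New median = 15

Answer: 15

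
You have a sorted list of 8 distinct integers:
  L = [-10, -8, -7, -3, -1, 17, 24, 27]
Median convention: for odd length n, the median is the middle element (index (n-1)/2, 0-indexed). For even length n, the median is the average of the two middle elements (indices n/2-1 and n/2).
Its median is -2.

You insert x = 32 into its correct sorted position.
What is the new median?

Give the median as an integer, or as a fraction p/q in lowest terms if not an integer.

Old list (sorted, length 8): [-10, -8, -7, -3, -1, 17, 24, 27]
Old median = -2
Insert x = 32
Old length even (8). Middle pair: indices 3,4 = -3,-1.
New length odd (9). New median = single middle element.
x = 32: 8 elements are < x, 0 elements are > x.
New sorted list: [-10, -8, -7, -3, -1, 17, 24, 27, 32]
New median = -1

Answer: -1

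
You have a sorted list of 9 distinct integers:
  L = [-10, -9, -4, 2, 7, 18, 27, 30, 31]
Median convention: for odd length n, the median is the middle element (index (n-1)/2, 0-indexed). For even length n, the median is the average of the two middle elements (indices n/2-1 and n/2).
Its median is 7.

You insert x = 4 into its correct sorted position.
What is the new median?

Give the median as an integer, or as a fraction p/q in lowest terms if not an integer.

Old list (sorted, length 9): [-10, -9, -4, 2, 7, 18, 27, 30, 31]
Old median = 7
Insert x = 4
Old length odd (9). Middle was index 4 = 7.
New length even (10). New median = avg of two middle elements.
x = 4: 4 elements are < x, 5 elements are > x.
New sorted list: [-10, -9, -4, 2, 4, 7, 18, 27, 30, 31]
New median = 11/2

Answer: 11/2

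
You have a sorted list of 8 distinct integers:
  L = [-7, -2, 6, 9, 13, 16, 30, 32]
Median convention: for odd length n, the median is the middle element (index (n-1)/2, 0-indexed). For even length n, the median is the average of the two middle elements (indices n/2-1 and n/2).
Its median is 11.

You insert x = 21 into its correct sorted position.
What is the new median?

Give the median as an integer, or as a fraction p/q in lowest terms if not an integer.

Old list (sorted, length 8): [-7, -2, 6, 9, 13, 16, 30, 32]
Old median = 11
Insert x = 21
Old length even (8). Middle pair: indices 3,4 = 9,13.
New length odd (9). New median = single middle element.
x = 21: 6 elements are < x, 2 elements are > x.
New sorted list: [-7, -2, 6, 9, 13, 16, 21, 30, 32]
New median = 13

Answer: 13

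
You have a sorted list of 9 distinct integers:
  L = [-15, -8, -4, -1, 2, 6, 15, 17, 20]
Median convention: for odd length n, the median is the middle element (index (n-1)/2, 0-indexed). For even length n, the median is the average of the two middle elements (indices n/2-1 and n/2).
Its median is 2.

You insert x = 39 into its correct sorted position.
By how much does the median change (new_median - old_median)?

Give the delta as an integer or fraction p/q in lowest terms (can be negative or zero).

Answer: 2

Derivation:
Old median = 2
After inserting x = 39: new sorted = [-15, -8, -4, -1, 2, 6, 15, 17, 20, 39]
New median = 4
Delta = 4 - 2 = 2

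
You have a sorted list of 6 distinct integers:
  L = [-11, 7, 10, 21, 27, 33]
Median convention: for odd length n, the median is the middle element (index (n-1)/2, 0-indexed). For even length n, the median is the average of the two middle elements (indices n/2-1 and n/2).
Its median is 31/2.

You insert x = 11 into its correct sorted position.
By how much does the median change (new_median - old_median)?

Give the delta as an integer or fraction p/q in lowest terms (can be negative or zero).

Old median = 31/2
After inserting x = 11: new sorted = [-11, 7, 10, 11, 21, 27, 33]
New median = 11
Delta = 11 - 31/2 = -9/2

Answer: -9/2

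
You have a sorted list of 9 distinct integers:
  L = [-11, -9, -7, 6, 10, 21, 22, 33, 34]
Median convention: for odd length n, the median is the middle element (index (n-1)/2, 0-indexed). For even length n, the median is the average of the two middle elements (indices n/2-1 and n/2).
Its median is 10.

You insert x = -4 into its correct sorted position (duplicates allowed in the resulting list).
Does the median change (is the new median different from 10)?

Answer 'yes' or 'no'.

Answer: yes

Derivation:
Old median = 10
Insert x = -4
New median = 8
Changed? yes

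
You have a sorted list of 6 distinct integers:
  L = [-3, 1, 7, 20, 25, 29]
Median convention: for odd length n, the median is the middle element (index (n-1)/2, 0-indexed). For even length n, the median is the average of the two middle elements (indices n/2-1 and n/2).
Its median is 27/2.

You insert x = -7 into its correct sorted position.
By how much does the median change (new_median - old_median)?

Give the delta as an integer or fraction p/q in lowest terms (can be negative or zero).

Answer: -13/2

Derivation:
Old median = 27/2
After inserting x = -7: new sorted = [-7, -3, 1, 7, 20, 25, 29]
New median = 7
Delta = 7 - 27/2 = -13/2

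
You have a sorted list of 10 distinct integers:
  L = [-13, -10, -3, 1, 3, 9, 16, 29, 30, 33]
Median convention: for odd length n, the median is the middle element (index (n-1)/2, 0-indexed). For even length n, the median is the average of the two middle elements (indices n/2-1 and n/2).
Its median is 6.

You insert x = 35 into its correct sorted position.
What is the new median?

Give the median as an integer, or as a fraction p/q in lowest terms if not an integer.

Old list (sorted, length 10): [-13, -10, -3, 1, 3, 9, 16, 29, 30, 33]
Old median = 6
Insert x = 35
Old length even (10). Middle pair: indices 4,5 = 3,9.
New length odd (11). New median = single middle element.
x = 35: 10 elements are < x, 0 elements are > x.
New sorted list: [-13, -10, -3, 1, 3, 9, 16, 29, 30, 33, 35]
New median = 9

Answer: 9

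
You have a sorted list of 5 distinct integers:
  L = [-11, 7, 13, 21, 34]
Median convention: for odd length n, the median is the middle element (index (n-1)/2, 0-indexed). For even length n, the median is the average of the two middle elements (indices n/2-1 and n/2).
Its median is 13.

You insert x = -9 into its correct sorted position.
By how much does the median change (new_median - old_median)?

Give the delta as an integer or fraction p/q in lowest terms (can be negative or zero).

Old median = 13
After inserting x = -9: new sorted = [-11, -9, 7, 13, 21, 34]
New median = 10
Delta = 10 - 13 = -3

Answer: -3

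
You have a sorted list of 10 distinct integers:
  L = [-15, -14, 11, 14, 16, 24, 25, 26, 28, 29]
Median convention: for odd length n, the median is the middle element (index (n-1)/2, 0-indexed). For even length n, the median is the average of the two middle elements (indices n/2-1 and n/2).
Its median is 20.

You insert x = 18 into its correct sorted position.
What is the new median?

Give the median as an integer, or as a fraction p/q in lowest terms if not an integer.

Old list (sorted, length 10): [-15, -14, 11, 14, 16, 24, 25, 26, 28, 29]
Old median = 20
Insert x = 18
Old length even (10). Middle pair: indices 4,5 = 16,24.
New length odd (11). New median = single middle element.
x = 18: 5 elements are < x, 5 elements are > x.
New sorted list: [-15, -14, 11, 14, 16, 18, 24, 25, 26, 28, 29]
New median = 18

Answer: 18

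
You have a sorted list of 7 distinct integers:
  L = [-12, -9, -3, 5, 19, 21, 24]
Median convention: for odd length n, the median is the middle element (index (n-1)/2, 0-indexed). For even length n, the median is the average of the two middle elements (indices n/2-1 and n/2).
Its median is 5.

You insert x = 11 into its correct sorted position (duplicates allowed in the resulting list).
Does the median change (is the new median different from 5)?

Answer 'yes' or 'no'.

Old median = 5
Insert x = 11
New median = 8
Changed? yes

Answer: yes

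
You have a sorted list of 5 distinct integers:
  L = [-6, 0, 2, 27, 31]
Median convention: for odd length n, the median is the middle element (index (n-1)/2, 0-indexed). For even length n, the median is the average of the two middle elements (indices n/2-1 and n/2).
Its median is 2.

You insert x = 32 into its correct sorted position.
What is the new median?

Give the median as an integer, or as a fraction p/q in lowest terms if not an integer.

Answer: 29/2

Derivation:
Old list (sorted, length 5): [-6, 0, 2, 27, 31]
Old median = 2
Insert x = 32
Old length odd (5). Middle was index 2 = 2.
New length even (6). New median = avg of two middle elements.
x = 32: 5 elements are < x, 0 elements are > x.
New sorted list: [-6, 0, 2, 27, 31, 32]
New median = 29/2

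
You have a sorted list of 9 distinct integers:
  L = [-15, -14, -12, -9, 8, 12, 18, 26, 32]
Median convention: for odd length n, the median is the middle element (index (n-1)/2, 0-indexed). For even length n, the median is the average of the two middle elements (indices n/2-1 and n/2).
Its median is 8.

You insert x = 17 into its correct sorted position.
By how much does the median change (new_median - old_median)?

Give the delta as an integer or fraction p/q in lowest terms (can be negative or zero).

Old median = 8
After inserting x = 17: new sorted = [-15, -14, -12, -9, 8, 12, 17, 18, 26, 32]
New median = 10
Delta = 10 - 8 = 2

Answer: 2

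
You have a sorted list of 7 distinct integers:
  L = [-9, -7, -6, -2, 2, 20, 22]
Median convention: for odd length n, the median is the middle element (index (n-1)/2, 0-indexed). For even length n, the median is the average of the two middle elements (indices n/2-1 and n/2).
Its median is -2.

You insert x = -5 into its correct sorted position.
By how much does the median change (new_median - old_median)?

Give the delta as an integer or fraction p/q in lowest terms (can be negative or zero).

Old median = -2
After inserting x = -5: new sorted = [-9, -7, -6, -5, -2, 2, 20, 22]
New median = -7/2
Delta = -7/2 - -2 = -3/2

Answer: -3/2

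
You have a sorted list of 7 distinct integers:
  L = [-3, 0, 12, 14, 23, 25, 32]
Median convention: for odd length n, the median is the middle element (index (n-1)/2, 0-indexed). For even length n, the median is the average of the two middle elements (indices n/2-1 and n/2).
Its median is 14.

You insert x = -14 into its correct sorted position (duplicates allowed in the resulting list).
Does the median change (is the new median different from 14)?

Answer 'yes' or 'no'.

Old median = 14
Insert x = -14
New median = 13
Changed? yes

Answer: yes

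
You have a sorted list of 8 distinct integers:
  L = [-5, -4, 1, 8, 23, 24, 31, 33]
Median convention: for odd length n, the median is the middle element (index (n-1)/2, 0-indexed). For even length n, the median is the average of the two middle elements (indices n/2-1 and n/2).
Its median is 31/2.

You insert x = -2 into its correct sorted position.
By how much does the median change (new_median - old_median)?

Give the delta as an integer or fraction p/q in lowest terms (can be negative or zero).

Answer: -15/2

Derivation:
Old median = 31/2
After inserting x = -2: new sorted = [-5, -4, -2, 1, 8, 23, 24, 31, 33]
New median = 8
Delta = 8 - 31/2 = -15/2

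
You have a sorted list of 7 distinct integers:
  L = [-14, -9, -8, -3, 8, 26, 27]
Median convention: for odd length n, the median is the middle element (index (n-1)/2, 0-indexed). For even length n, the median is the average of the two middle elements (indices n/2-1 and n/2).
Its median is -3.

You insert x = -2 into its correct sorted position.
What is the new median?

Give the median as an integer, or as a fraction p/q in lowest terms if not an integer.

Answer: -5/2

Derivation:
Old list (sorted, length 7): [-14, -9, -8, -3, 8, 26, 27]
Old median = -3
Insert x = -2
Old length odd (7). Middle was index 3 = -3.
New length even (8). New median = avg of two middle elements.
x = -2: 4 elements are < x, 3 elements are > x.
New sorted list: [-14, -9, -8, -3, -2, 8, 26, 27]
New median = -5/2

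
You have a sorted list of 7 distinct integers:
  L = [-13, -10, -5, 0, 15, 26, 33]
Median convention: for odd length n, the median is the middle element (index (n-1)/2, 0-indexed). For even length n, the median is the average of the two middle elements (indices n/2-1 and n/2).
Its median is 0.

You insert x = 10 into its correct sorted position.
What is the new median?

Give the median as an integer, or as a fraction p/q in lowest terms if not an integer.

Old list (sorted, length 7): [-13, -10, -5, 0, 15, 26, 33]
Old median = 0
Insert x = 10
Old length odd (7). Middle was index 3 = 0.
New length even (8). New median = avg of two middle elements.
x = 10: 4 elements are < x, 3 elements are > x.
New sorted list: [-13, -10, -5, 0, 10, 15, 26, 33]
New median = 5

Answer: 5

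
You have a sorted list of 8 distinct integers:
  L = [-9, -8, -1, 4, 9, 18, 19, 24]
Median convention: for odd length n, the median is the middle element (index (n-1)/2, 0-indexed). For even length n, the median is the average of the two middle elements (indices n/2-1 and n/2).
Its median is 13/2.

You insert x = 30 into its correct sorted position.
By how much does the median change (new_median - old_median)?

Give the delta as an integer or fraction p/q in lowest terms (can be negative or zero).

Answer: 5/2

Derivation:
Old median = 13/2
After inserting x = 30: new sorted = [-9, -8, -1, 4, 9, 18, 19, 24, 30]
New median = 9
Delta = 9 - 13/2 = 5/2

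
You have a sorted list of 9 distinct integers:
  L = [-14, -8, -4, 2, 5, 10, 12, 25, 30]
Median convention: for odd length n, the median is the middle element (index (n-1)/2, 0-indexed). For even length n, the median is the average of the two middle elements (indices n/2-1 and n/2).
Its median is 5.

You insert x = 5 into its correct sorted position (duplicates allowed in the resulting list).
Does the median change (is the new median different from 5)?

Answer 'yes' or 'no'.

Answer: no

Derivation:
Old median = 5
Insert x = 5
New median = 5
Changed? no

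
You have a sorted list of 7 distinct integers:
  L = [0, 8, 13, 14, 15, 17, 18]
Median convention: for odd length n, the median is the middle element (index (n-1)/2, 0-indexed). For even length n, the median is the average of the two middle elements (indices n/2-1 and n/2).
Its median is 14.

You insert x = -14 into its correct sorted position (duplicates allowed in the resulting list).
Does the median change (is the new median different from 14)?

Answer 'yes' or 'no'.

Old median = 14
Insert x = -14
New median = 27/2
Changed? yes

Answer: yes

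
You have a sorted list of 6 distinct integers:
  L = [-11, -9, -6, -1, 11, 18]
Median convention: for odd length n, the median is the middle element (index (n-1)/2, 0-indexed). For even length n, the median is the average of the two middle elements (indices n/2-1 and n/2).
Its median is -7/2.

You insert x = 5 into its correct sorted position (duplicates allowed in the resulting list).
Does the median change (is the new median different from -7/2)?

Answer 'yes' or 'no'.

Answer: yes

Derivation:
Old median = -7/2
Insert x = 5
New median = -1
Changed? yes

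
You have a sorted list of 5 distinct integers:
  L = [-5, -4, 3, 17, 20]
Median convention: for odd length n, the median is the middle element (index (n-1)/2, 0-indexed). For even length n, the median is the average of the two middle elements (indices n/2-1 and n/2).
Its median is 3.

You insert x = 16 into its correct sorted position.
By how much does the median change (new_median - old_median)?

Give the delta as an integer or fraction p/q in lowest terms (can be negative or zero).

Old median = 3
After inserting x = 16: new sorted = [-5, -4, 3, 16, 17, 20]
New median = 19/2
Delta = 19/2 - 3 = 13/2

Answer: 13/2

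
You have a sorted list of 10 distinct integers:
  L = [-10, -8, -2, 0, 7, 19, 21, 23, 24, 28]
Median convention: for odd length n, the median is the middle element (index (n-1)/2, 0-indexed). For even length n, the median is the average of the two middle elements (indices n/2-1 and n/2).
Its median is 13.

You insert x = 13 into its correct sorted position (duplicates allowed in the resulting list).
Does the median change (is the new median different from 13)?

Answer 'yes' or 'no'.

Old median = 13
Insert x = 13
New median = 13
Changed? no

Answer: no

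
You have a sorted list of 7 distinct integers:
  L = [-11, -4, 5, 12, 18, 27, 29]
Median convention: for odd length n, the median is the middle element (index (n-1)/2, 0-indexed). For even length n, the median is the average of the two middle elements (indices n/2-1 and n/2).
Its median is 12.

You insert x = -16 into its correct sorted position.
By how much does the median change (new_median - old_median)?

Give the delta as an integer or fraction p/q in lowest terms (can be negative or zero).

Answer: -7/2

Derivation:
Old median = 12
After inserting x = -16: new sorted = [-16, -11, -4, 5, 12, 18, 27, 29]
New median = 17/2
Delta = 17/2 - 12 = -7/2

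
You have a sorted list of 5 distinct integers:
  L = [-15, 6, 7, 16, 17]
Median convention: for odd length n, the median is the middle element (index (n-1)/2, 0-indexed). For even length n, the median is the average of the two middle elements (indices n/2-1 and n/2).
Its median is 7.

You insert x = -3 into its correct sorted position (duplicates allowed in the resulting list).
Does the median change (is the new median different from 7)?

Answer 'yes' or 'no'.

Answer: yes

Derivation:
Old median = 7
Insert x = -3
New median = 13/2
Changed? yes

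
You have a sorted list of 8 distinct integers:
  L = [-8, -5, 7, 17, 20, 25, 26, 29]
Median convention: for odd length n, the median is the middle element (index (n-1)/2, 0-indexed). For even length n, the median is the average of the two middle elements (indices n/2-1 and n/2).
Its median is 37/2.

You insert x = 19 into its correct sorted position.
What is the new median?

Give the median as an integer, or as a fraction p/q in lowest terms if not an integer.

Old list (sorted, length 8): [-8, -5, 7, 17, 20, 25, 26, 29]
Old median = 37/2
Insert x = 19
Old length even (8). Middle pair: indices 3,4 = 17,20.
New length odd (9). New median = single middle element.
x = 19: 4 elements are < x, 4 elements are > x.
New sorted list: [-8, -5, 7, 17, 19, 20, 25, 26, 29]
New median = 19

Answer: 19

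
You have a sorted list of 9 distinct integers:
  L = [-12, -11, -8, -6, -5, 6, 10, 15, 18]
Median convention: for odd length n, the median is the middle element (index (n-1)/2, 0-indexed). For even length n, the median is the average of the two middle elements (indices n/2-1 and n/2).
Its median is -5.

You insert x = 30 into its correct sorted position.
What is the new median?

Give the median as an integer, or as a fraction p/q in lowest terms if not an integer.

Answer: 1/2

Derivation:
Old list (sorted, length 9): [-12, -11, -8, -6, -5, 6, 10, 15, 18]
Old median = -5
Insert x = 30
Old length odd (9). Middle was index 4 = -5.
New length even (10). New median = avg of two middle elements.
x = 30: 9 elements are < x, 0 elements are > x.
New sorted list: [-12, -11, -8, -6, -5, 6, 10, 15, 18, 30]
New median = 1/2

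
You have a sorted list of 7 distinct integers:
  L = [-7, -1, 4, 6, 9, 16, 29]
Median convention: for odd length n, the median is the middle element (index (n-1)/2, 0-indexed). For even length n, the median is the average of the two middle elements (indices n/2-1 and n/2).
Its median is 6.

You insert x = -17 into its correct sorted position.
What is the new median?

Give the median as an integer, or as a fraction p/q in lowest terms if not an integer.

Answer: 5

Derivation:
Old list (sorted, length 7): [-7, -1, 4, 6, 9, 16, 29]
Old median = 6
Insert x = -17
Old length odd (7). Middle was index 3 = 6.
New length even (8). New median = avg of two middle elements.
x = -17: 0 elements are < x, 7 elements are > x.
New sorted list: [-17, -7, -1, 4, 6, 9, 16, 29]
New median = 5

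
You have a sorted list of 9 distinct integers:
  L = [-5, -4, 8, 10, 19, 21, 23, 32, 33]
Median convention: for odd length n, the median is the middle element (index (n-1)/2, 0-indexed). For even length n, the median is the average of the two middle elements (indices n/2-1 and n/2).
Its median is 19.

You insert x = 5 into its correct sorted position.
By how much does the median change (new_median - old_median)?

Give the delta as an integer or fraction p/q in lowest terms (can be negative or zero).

Answer: -9/2

Derivation:
Old median = 19
After inserting x = 5: new sorted = [-5, -4, 5, 8, 10, 19, 21, 23, 32, 33]
New median = 29/2
Delta = 29/2 - 19 = -9/2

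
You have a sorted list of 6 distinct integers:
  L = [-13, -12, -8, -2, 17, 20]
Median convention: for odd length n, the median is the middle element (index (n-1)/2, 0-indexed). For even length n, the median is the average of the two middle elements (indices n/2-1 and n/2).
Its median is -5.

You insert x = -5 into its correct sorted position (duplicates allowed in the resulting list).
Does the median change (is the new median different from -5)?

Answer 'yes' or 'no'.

Old median = -5
Insert x = -5
New median = -5
Changed? no

Answer: no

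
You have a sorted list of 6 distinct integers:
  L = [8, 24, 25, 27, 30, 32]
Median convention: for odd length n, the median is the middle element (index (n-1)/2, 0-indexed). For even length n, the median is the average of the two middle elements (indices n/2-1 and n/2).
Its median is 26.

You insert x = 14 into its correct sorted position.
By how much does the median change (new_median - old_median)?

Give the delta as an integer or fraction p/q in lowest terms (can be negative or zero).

Answer: -1

Derivation:
Old median = 26
After inserting x = 14: new sorted = [8, 14, 24, 25, 27, 30, 32]
New median = 25
Delta = 25 - 26 = -1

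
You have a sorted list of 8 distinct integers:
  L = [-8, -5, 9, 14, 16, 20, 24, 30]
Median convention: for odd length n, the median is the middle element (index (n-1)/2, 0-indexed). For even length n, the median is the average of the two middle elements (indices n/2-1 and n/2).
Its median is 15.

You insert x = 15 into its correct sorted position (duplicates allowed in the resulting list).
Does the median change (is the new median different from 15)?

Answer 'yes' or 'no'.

Old median = 15
Insert x = 15
New median = 15
Changed? no

Answer: no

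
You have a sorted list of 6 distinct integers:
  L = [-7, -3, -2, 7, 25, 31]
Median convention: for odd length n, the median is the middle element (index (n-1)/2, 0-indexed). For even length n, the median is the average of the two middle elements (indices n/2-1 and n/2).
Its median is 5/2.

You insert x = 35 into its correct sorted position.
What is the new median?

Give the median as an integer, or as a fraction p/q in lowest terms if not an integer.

Answer: 7

Derivation:
Old list (sorted, length 6): [-7, -3, -2, 7, 25, 31]
Old median = 5/2
Insert x = 35
Old length even (6). Middle pair: indices 2,3 = -2,7.
New length odd (7). New median = single middle element.
x = 35: 6 elements are < x, 0 elements are > x.
New sorted list: [-7, -3, -2, 7, 25, 31, 35]
New median = 7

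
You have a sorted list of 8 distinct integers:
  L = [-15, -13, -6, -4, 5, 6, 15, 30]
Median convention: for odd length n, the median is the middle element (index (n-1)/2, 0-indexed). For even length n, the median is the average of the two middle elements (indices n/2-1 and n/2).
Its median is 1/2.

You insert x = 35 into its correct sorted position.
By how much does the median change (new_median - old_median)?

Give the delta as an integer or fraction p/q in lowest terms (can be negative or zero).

Answer: 9/2

Derivation:
Old median = 1/2
After inserting x = 35: new sorted = [-15, -13, -6, -4, 5, 6, 15, 30, 35]
New median = 5
Delta = 5 - 1/2 = 9/2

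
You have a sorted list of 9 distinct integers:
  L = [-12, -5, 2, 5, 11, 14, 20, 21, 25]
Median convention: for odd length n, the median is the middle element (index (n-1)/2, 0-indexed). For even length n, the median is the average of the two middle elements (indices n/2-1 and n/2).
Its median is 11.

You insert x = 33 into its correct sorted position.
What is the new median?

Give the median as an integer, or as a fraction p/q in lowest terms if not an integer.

Answer: 25/2

Derivation:
Old list (sorted, length 9): [-12, -5, 2, 5, 11, 14, 20, 21, 25]
Old median = 11
Insert x = 33
Old length odd (9). Middle was index 4 = 11.
New length even (10). New median = avg of two middle elements.
x = 33: 9 elements are < x, 0 elements are > x.
New sorted list: [-12, -5, 2, 5, 11, 14, 20, 21, 25, 33]
New median = 25/2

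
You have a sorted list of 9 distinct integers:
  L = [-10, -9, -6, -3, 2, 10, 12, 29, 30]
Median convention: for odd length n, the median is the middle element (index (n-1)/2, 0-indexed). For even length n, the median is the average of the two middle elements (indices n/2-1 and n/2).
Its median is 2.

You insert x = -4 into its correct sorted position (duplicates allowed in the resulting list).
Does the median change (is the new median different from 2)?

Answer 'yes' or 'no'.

Old median = 2
Insert x = -4
New median = -1/2
Changed? yes

Answer: yes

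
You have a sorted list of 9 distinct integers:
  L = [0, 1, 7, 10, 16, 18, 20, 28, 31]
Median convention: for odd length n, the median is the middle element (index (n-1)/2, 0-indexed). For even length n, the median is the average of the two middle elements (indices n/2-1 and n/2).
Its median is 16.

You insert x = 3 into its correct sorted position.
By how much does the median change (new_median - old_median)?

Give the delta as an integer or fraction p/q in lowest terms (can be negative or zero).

Old median = 16
After inserting x = 3: new sorted = [0, 1, 3, 7, 10, 16, 18, 20, 28, 31]
New median = 13
Delta = 13 - 16 = -3

Answer: -3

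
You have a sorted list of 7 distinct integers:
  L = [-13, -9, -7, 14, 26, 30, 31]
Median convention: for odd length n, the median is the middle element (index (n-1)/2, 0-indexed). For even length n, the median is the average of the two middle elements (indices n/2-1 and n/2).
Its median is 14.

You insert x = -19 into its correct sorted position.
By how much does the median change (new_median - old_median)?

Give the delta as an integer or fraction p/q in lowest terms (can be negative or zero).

Old median = 14
After inserting x = -19: new sorted = [-19, -13, -9, -7, 14, 26, 30, 31]
New median = 7/2
Delta = 7/2 - 14 = -21/2

Answer: -21/2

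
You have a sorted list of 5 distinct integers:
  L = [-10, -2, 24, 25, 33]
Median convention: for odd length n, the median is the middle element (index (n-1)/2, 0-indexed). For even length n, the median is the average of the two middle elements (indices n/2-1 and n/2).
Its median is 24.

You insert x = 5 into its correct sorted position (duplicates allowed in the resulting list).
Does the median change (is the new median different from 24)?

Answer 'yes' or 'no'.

Old median = 24
Insert x = 5
New median = 29/2
Changed? yes

Answer: yes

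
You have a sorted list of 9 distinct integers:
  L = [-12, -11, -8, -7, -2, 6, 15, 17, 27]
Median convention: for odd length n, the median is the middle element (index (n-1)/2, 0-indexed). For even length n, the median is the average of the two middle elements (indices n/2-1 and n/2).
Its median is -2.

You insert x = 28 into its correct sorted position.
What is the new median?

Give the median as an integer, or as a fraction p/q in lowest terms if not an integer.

Answer: 2

Derivation:
Old list (sorted, length 9): [-12, -11, -8, -7, -2, 6, 15, 17, 27]
Old median = -2
Insert x = 28
Old length odd (9). Middle was index 4 = -2.
New length even (10). New median = avg of two middle elements.
x = 28: 9 elements are < x, 0 elements are > x.
New sorted list: [-12, -11, -8, -7, -2, 6, 15, 17, 27, 28]
New median = 2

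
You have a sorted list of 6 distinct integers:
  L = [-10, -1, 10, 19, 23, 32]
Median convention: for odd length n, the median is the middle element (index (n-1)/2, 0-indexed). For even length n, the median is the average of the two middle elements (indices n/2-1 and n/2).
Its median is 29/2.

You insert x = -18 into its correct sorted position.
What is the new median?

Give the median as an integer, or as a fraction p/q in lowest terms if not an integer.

Answer: 10

Derivation:
Old list (sorted, length 6): [-10, -1, 10, 19, 23, 32]
Old median = 29/2
Insert x = -18
Old length even (6). Middle pair: indices 2,3 = 10,19.
New length odd (7). New median = single middle element.
x = -18: 0 elements are < x, 6 elements are > x.
New sorted list: [-18, -10, -1, 10, 19, 23, 32]
New median = 10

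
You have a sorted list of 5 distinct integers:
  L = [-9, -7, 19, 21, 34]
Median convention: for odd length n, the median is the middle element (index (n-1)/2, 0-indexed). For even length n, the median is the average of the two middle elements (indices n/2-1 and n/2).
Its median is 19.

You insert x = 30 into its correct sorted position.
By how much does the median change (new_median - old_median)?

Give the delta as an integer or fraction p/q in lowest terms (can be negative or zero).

Old median = 19
After inserting x = 30: new sorted = [-9, -7, 19, 21, 30, 34]
New median = 20
Delta = 20 - 19 = 1

Answer: 1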